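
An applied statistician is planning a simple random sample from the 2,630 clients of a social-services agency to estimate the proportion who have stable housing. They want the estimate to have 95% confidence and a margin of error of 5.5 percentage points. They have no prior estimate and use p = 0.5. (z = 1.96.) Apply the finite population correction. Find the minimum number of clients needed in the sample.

Unadjusted: n₀ = 1.96² × 0.50 × 0.50 / 0.055² ≈ 317.49, so n₀ = 318.
Finite population correction with N = 2,630: n = n₀ / (1 + (n₀−1)/N) = 318 / (1 + 317/2630) = 318 / 1.1205 ≈ 283.79.
Rounding up, n = 284.

284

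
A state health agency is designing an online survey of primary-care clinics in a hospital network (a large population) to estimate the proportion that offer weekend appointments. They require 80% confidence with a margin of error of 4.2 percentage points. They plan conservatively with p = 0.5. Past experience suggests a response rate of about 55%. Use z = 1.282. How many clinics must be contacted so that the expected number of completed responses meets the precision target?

Completed interviews needed: n₀ = 1.282² × 0.2500 / 0.042² ≈ 232.93 → 233.
At a 55% response rate, contacts needed = 233 / 0.55 ≈ 423.64 → 424.

424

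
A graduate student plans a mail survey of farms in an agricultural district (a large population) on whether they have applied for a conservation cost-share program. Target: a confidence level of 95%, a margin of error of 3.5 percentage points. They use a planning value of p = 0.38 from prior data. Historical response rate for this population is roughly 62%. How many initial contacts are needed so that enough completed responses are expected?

1192

For 95% confidence, z = 1.960.
Completed interviews needed: n₀ = 1.960² × 0.2356 / 0.035² ≈ 738.84 → 739.
At a 62% response rate, contacts needed = 739 / 0.62 ≈ 1191.94 → 1192.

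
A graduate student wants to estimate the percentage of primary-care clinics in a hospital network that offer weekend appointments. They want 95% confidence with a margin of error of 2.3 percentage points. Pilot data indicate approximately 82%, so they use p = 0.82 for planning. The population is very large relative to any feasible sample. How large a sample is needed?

1072

For 95% confidence, z = 1.960.
With p = 0.82, p(1−p) = 0.1476.
n = z²·p(1−p)/E² = 1.960² × 0.1476 / 0.023² = 3.8416 × 0.1476 / 0.000529 ≈ 1071.87.
Rounding up gives n = 1072.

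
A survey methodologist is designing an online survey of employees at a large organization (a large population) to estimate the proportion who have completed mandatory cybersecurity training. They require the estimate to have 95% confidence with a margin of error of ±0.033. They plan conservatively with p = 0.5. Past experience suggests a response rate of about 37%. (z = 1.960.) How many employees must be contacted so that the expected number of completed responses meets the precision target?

Completed interviews needed: n₀ = 1.960² × 0.2500 / 0.033² ≈ 881.91 → 882.
At a 37% response rate, contacts needed = 882 / 0.37 ≈ 2383.78 → 2384.

2384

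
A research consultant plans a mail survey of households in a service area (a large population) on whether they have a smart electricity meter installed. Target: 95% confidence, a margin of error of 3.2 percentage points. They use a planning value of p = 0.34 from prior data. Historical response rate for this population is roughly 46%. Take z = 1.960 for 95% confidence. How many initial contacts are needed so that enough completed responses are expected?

1831

Completed interviews needed: n₀ = 1.960² × 0.2244 / 0.032² ≈ 841.85 → 842.
At a 46% response rate, contacts needed = 842 / 0.46 ≈ 1830.43 → 1831.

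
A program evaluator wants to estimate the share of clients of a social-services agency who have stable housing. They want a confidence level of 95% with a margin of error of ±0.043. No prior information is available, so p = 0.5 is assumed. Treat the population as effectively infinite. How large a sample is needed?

520

For 95% confidence, z = 1.960.
With p = 0.5, p(1−p) = 0.25.
n = z²·p(1−p)/E² = 1.960² × 0.2500 / 0.043² = 3.8416 × 0.2500 / 0.001849 ≈ 519.42.
Rounding up gives n = 520.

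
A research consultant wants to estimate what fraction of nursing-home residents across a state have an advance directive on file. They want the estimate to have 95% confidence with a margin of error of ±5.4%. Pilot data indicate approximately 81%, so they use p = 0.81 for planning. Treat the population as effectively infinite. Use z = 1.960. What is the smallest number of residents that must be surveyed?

With p = 0.81, p(1−p) = 0.1539.
n = z²·p(1−p)/E² = 1.960² × 0.1539 / 0.054² = 3.8416 × 0.1539 / 0.002916 ≈ 202.75.
Rounding up gives n = 203.

203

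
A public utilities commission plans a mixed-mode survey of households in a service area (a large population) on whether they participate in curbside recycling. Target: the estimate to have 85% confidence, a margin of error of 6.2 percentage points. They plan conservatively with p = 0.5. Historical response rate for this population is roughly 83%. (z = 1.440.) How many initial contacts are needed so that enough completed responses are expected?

Completed interviews needed: n₀ = 1.440² × 0.2500 / 0.062² ≈ 134.86 → 135.
At an 83% response rate, contacts needed = 135 / 0.83 ≈ 162.65 → 163.

163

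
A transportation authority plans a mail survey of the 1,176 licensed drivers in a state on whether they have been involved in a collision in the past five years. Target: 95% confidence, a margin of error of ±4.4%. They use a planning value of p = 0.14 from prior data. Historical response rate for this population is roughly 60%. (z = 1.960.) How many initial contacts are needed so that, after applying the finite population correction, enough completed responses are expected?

Completed interviews needed (unadjusted): n₀ = 1.960² × 0.1204 / 0.044² ≈ 238.91 → 239.
FPC for N = 1,176: n = 239 / (1 + 238/1176) = 239 / 1.2024 ≈ 198.77 → 199.
At a 60% response rate, contacts needed = 199 / 0.60 ≈ 331.67 → 332.

332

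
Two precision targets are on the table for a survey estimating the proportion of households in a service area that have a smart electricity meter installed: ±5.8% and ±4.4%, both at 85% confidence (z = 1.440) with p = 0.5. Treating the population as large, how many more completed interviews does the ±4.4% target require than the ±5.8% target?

113

At ±5.8%: n = 1.440² × 0.2500 / 0.058² ≈ 154.10 → 155.
At ±4.4%: n = 1.440² × 0.2500 / 0.044² ≈ 267.77 → 268.
Additional respondents: 268 − 155 = 113.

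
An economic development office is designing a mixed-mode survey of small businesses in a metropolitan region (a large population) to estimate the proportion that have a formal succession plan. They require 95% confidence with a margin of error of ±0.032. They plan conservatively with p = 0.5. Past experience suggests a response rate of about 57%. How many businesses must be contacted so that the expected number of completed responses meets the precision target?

1646

For 95% confidence, z = 1.960.
Completed interviews needed: n₀ = 1.960² × 0.2500 / 0.032² ≈ 937.89 → 938.
At a 57% response rate, contacts needed = 938 / 0.57 ≈ 1645.61 → 1646.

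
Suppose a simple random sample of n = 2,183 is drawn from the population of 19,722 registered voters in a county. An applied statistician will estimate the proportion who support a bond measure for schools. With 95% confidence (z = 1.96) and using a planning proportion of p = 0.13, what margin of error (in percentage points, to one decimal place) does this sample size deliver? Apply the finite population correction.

Finite-population factor: (N−n)/(N−1) = (19722−2183)/(19722−1) = 0.8894.
SE(p̂) = √[p(1−p)/n · (N−n)/(N−1)] = √[0.1131/2183 × 0.8894] = 0.00679.
E = z × SE = 1.96 × 0.00679 = 0.01330 ≈ 1.3 percentage points.

1.3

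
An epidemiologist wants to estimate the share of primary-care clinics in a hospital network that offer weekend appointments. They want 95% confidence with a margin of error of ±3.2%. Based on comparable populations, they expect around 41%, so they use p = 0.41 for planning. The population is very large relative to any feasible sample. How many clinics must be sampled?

For 95% confidence, z = 1.960.
With p = 0.41, p(1−p) = 0.2419.
n = z²·p(1−p)/E² = 1.960² × 0.2419 / 0.032² = 3.8416 × 0.2419 / 0.001024 ≈ 907.50.
Rounding up gives n = 908.

908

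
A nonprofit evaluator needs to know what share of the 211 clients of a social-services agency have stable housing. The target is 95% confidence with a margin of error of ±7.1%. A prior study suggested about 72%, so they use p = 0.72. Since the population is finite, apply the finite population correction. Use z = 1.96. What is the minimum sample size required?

Unadjusted: n₀ = 1.96² × 0.72 × 0.28 / 0.071² ≈ 153.63, so n₀ = 154.
Finite population correction with N = 211: n = n₀ / (1 + (n₀−1)/N) = 154 / (1 + 153/211) = 154 / 1.7251 ≈ 89.27.
Rounding up, n = 90.

90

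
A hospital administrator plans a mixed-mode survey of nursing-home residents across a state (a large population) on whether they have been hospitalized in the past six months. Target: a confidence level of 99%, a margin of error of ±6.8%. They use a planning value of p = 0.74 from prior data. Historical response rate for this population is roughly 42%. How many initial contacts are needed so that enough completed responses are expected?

For 99% confidence, z = 2.58.
Completed interviews needed: n₀ = 2.58² × 0.1924 / 0.068² ≈ 276.97 → 277.
At a 42% response rate, contacts needed = 277 / 0.42 ≈ 659.52 → 660.

660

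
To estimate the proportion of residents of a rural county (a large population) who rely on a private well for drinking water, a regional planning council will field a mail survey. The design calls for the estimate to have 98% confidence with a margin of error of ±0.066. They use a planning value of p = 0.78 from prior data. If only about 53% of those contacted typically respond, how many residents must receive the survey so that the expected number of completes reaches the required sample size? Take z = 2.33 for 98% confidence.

Completed interviews needed: n₀ = 2.33² × 0.1716 / 0.066² ≈ 213.87 → 214.
At a 53% response rate, contacts needed = 214 / 0.53 ≈ 403.77 → 404.

404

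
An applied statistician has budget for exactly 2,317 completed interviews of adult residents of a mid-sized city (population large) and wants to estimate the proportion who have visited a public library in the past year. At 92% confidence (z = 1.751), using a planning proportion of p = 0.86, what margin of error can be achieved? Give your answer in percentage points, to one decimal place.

SE(p̂) = √[p(1−p)/n] = √[0.1204/2317] = 0.00721.
E = z × SE = 1.751 × 0.00721 = 0.01262, or 1.3 percentage points.

1.3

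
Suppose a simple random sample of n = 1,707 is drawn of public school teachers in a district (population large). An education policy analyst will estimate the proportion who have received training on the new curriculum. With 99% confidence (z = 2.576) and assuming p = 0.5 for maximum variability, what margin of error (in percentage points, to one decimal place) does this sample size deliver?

3.1

SE(p̂) = √[p(1−p)/n] = √[0.2500/1707] = 0.01210.
E = z × SE = 2.576 × 0.01210 = 0.03117, or 3.1 percentage points.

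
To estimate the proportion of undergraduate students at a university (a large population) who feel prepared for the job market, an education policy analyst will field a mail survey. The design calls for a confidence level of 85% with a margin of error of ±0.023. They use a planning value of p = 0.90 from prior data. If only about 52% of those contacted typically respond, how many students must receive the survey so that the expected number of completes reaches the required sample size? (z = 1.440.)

679

Completed interviews needed: n₀ = 1.440² × 0.0900 / 0.023² ≈ 352.79 → 353.
At a 52% response rate, contacts needed = 353 / 0.52 ≈ 678.85 → 679.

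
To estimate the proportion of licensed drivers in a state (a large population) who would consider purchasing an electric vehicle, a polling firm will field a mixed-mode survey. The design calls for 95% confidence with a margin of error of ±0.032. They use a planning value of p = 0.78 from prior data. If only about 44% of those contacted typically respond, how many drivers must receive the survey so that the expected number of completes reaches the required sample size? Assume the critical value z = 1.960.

1464

Completed interviews needed: n₀ = 1.960² × 0.1716 / 0.032² ≈ 643.77 → 644.
At a 44% response rate, contacts needed = 644 / 0.44 ≈ 1463.64 → 1464.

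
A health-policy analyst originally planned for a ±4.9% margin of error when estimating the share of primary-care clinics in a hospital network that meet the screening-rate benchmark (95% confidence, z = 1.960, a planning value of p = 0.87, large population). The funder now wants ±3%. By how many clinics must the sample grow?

302

At ±4.9%: n = 1.960² × 0.1131 / 0.049² ≈ 180.96 → 181.
At ±3%: n = 1.960² × 0.1131 / 0.030² ≈ 482.76 → 483.
Additional respondents: 483 − 181 = 302.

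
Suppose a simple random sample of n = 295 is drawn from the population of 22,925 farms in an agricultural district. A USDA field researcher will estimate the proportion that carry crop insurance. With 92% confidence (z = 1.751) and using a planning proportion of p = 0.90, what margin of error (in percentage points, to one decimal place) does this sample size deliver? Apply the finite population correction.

3.0

Finite-population factor: (N−n)/(N−1) = (22925−295)/(22925−1) = 0.9872.
SE(p̂) = √[p(1−p)/n · (N−n)/(N−1)] = √[0.0900/295 × 0.9872] = 0.01735.
E = z × SE = 1.751 × 0.01735 = 0.03039 ≈ 3.0 percentage points.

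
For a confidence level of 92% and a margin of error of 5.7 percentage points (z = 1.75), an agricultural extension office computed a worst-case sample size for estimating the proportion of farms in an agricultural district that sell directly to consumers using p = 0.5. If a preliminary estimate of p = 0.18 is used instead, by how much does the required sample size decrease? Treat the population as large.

Conservative (p = 0.5): n = 1.75² × 0.25 / 0.057² ≈ 235.65 → 236.
Using p = 0.18: p(1−p) = 0.1476, so n = 1.75² × 0.1476 / 0.057² ≈ 139.13 → 140.
Reduction: 236 − 140 = 96.

96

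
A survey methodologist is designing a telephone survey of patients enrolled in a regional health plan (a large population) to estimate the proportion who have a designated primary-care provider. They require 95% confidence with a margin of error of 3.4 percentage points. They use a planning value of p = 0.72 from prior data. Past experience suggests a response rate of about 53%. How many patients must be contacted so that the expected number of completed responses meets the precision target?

For 95% confidence, z = 1.960.
Completed interviews needed: n₀ = 1.960² × 0.2016 / 0.034² ≈ 669.95 → 670.
At a 53% response rate, contacts needed = 670 / 0.53 ≈ 1264.15 → 1265.

1265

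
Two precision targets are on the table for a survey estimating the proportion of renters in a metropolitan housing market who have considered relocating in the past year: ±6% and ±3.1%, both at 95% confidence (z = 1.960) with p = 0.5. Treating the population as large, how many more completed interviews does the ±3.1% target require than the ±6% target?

733

At ±6%: n = 1.960² × 0.2500 / 0.060² ≈ 266.78 → 267.
At ±3.1%: n = 1.960² × 0.2500 / 0.031² ≈ 999.38 → 1000.
Additional respondents: 1000 − 267 = 733.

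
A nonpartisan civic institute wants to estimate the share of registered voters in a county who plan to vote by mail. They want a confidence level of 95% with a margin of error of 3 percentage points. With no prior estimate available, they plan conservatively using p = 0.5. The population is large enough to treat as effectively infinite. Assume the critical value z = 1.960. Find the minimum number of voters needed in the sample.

1068

With p = 0.5, p(1−p) = 0.25.
n = z²·p(1−p)/E² = 1.960² × 0.2500 / 0.030² = 3.8416 × 0.2500 / 0.000900 ≈ 1067.11.
Rounding up gives n = 1068.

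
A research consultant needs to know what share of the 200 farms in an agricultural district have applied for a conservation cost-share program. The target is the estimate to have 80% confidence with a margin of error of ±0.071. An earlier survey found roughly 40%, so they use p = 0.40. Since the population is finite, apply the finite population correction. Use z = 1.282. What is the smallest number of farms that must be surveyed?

57

Unadjusted: n₀ = 1.282² × 0.40 × 0.60 / 0.071² ≈ 78.25, so n₀ = 79.
Finite population correction with N = 200: n = n₀ / (1 + (n₀−1)/N) = 79 / (1 + 78/200) = 79 / 1.3900 ≈ 56.83.
Rounding up, n = 57.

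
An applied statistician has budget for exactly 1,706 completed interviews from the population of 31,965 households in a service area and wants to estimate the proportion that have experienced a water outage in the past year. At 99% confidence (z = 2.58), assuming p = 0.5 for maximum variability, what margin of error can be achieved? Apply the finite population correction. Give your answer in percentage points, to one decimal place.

3.0

Finite-population factor: (N−n)/(N−1) = (31965−1706)/(31965−1) = 0.9467.
SE(p̂) = √[p(1−p)/n · (N−n)/(N−1)] = √[0.2500/1706 × 0.9467] = 0.01178.
E = z × SE = 2.58 × 0.01178 = 0.03039 ≈ 3.0 percentage points.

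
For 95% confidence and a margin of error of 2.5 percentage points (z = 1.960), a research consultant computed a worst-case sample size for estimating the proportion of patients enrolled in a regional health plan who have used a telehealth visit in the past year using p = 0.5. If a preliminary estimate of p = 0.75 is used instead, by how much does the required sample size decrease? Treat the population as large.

384

Conservative (p = 0.5): n = 1.960² × 0.25 / 0.025² ≈ 1536.64 → 1537.
Using p = 0.75: p(1−p) = 0.1875, so n = 1.960² × 0.1875 / 0.025² ≈ 1152.48 → 1153.
Reduction: 1537 − 1153 = 384.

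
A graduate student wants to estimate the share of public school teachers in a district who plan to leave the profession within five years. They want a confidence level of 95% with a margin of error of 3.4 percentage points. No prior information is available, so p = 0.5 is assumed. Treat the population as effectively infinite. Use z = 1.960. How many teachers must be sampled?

With p = 0.5, p(1−p) = 0.25.
n = z²·p(1−p)/E² = 1.960² × 0.2500 / 0.034² = 3.8416 × 0.2500 / 0.001156 ≈ 830.80.
Rounding up gives n = 831.

831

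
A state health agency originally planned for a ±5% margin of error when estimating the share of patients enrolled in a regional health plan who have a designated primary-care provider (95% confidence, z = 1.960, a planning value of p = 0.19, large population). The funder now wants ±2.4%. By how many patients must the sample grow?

790

At ±5%: n = 1.960² × 0.1539 / 0.050² ≈ 236.49 → 237.
At ±2.4%: n = 1.960² × 0.1539 / 0.024² ≈ 1026.43 → 1027.
Additional respondents: 1027 − 237 = 790.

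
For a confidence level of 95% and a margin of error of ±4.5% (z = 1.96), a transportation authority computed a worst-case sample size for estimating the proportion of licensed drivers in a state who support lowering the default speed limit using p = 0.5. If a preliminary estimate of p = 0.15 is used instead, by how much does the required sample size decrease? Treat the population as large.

Conservative (p = 0.5): n = 1.96² × 0.25 / 0.045² ≈ 474.27 → 475.
Using p = 0.15: p(1−p) = 0.1275, so n = 1.96² × 0.1275 / 0.045² ≈ 241.88 → 242.
Reduction: 475 − 242 = 233.

233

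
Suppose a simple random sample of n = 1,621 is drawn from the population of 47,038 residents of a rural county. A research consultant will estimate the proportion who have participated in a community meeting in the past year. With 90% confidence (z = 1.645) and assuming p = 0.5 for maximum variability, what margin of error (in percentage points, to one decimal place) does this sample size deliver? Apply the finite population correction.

Finite-population factor: (N−n)/(N−1) = (47038−1621)/(47038−1) = 0.9656.
SE(p̂) = √[p(1−p)/n · (N−n)/(N−1)] = √[0.2500/1621 × 0.9656] = 0.01220.
E = z × SE = 1.645 × 0.01220 = 0.02007 ≈ 2.0 percentage points.

2.0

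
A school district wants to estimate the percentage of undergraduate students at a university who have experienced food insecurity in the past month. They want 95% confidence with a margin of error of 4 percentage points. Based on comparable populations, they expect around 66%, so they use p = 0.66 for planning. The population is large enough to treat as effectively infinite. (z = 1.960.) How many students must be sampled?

With p = 0.66, p(1−p) = 0.2244.
n = z²·p(1−p)/E² = 1.960² × 0.2244 / 0.040² = 3.8416 × 0.2244 / 0.001600 ≈ 538.78.
Rounding up gives n = 539.

539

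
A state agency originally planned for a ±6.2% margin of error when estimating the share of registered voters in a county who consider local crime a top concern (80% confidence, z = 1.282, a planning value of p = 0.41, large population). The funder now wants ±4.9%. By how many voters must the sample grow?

62

At ±6.2%: n = 1.282² × 0.2419 / 0.062² ≈ 103.43 → 104.
At ±4.9%: n = 1.282² × 0.2419 / 0.049² ≈ 165.58 → 166.
Additional respondents: 166 − 104 = 62.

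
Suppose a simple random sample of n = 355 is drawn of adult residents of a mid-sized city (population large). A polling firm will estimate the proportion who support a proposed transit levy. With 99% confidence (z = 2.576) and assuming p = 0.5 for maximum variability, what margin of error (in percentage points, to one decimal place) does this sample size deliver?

SE(p̂) = √[p(1−p)/n] = √[0.2500/355] = 0.02654.
E = z × SE = 2.576 × 0.02654 = 0.06836, or 6.8 percentage points.

6.8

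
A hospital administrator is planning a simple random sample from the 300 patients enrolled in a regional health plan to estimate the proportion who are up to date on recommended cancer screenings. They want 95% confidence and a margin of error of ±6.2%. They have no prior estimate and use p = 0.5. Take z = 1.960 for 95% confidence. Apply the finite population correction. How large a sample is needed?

Unadjusted: n₀ = 1.960² × 0.50 × 0.50 / 0.062² ≈ 249.84, so n₀ = 250.
Finite population correction with N = 300: n = n₀ / (1 + (n₀−1)/N) = 250 / (1 + 249/300) = 250 / 1.8300 ≈ 136.61.
Rounding up, n = 137.

137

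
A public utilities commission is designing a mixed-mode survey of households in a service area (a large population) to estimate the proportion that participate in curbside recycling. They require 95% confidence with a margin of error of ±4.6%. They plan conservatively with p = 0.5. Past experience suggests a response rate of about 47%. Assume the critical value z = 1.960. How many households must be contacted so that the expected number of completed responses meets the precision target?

Completed interviews needed: n₀ = 1.960² × 0.2500 / 0.046² ≈ 453.88 → 454.
At a 47% response rate, contacts needed = 454 / 0.47 ≈ 965.96 → 966.

966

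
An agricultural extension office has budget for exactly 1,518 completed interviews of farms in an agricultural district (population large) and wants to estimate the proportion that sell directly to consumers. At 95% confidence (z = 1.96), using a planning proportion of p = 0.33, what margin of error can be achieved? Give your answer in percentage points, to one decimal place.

SE(p̂) = √[p(1−p)/n] = √[0.2211/1518] = 0.01207.
E = z × SE = 1.96 × 0.01207 = 0.02365, or 2.4 percentage points.

2.4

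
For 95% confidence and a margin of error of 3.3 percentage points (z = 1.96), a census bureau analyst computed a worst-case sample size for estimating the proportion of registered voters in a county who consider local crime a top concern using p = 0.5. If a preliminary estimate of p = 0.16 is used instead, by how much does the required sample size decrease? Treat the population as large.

Conservative (p = 0.5): n = 1.96² × 0.25 / 0.033² ≈ 881.91 → 882.
Using p = 0.16: p(1−p) = 0.1344, so n = 1.96² × 0.1344 / 0.033² ≈ 474.11 → 475.
Reduction: 882 − 475 = 407.

407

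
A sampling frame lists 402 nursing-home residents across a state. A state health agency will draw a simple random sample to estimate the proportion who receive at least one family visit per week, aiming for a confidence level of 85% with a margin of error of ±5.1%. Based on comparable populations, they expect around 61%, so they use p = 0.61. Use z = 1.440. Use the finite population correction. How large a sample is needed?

Unadjusted: n₀ = 1.440² × 0.61 × 0.39 / 0.051² ≈ 189.66, so n₀ = 190.
Finite population correction with N = 402: n = n₀ / (1 + (n₀−1)/N) = 190 / (1 + 189/402) = 190 / 1.4701 ≈ 129.24.
Rounding up, n = 130.

130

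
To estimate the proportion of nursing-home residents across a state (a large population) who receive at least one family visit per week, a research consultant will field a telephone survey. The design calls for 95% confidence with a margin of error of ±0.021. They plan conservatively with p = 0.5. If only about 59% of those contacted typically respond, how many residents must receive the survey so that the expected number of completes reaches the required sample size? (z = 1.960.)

Completed interviews needed: n₀ = 1.960² × 0.2500 / 0.021² ≈ 2177.78 → 2178.
At a 59% response rate, contacts needed = 2178 / 0.59 ≈ 3691.53 → 3692.

3692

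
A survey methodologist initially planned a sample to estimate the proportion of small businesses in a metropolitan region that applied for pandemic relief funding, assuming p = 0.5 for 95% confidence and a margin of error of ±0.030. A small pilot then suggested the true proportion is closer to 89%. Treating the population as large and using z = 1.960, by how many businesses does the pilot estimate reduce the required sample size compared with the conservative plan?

650

Conservative (p = 0.5): n = 1.960² × 0.25 / 0.030² ≈ 1067.11 → 1068.
Using p = 0.89: p(1−p) = 0.0979, so n = 1.960² × 0.0979 / 0.030² ≈ 417.88 → 418.
Reduction: 1068 − 418 = 650.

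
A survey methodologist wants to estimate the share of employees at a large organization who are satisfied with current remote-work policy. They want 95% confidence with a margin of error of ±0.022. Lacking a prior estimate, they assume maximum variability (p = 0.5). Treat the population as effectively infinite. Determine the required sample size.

1985

For 95% confidence, z = 1.96.
With p = 0.5, p(1−p) = 0.25.
n = z²·p(1−p)/E² = 1.96² × 0.2500 / 0.022² = 3.8416 × 0.2500 / 0.000484 ≈ 1984.30.
Rounding up gives n = 1985.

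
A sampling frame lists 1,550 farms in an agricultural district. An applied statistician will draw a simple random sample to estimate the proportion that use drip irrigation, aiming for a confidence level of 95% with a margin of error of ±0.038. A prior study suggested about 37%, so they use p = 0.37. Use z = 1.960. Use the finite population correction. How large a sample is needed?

444

Unadjusted: n₀ = 1.960² × 0.37 × 0.63 / 0.038² ≈ 620.14, so n₀ = 621.
Finite population correction with N = 1,550: n = n₀ / (1 + (n₀−1)/N) = 621 / (1 + 620/1550) = 621 / 1.4000 ≈ 443.57.
Rounding up, n = 444.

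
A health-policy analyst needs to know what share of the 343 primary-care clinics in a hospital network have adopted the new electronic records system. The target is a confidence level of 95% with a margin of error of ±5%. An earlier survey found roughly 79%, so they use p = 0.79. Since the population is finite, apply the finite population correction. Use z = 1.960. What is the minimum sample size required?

147

Unadjusted: n₀ = 1.960² × 0.79 × 0.21 / 0.050² ≈ 254.93, so n₀ = 255.
Finite population correction with N = 343: n = n₀ / (1 + (n₀−1)/N) = 255 / (1 + 254/343) = 255 / 1.7405 ≈ 146.51.
Rounding up, n = 147.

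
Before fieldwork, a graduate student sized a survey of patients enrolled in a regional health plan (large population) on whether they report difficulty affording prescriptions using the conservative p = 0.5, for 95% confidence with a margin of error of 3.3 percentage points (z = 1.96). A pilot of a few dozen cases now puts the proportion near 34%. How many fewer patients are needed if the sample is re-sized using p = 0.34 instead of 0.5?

90

Conservative (p = 0.5): n = 1.96² × 0.25 / 0.033² ≈ 881.91 → 882.
Using p = 0.34: p(1−p) = 0.2244, so n = 1.96² × 0.2244 / 0.033² ≈ 791.60 → 792.
Reduction: 882 − 792 = 90.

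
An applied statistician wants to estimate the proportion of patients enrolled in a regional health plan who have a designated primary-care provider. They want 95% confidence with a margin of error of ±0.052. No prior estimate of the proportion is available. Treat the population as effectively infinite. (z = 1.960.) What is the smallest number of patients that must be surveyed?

356

With no prior estimate, use p = 0.5, giving p(1−p) = 0.25.
n = z²·p(1−p)/E² = 1.960² × 0.2500 / 0.052² = 3.8416 × 0.2500 / 0.002704 ≈ 355.18.
Rounding up gives n = 356.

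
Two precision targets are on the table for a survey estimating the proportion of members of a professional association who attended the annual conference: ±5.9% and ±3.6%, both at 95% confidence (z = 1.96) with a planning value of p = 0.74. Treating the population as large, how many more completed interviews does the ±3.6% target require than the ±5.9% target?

At ±5.9%: n = 1.96² × 0.1924 / 0.059² ≈ 212.33 → 213.
At ±3.6%: n = 1.96² × 0.1924 / 0.036² ≈ 570.31 → 571.
Additional respondents: 571 − 213 = 358.

358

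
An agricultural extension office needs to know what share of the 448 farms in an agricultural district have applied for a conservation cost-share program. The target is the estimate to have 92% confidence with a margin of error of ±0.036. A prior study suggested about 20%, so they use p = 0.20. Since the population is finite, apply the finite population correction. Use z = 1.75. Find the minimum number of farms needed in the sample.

206

Unadjusted: n₀ = 1.75² × 0.20 × 0.80 / 0.036² ≈ 378.09, so n₀ = 379.
Finite population correction with N = 448: n = n₀ / (1 + (n₀−1)/N) = 379 / (1 + 378/448) = 379 / 1.8438 ≈ 205.56.
Rounding up, n = 206.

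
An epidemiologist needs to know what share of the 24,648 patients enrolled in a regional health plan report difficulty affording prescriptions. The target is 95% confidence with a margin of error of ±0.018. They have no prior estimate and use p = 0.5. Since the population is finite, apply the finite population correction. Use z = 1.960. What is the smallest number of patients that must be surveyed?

2647

Unadjusted: n₀ = 1.960² × 0.50 × 0.50 / 0.018² ≈ 2964.20, so n₀ = 2965.
Finite population correction with N = 24,648: n = n₀ / (1 + (n₀−1)/N) = 2965 / (1 + 2964/24648) = 2965 / 1.1203 ≈ 2646.72.
Rounding up, n = 2647.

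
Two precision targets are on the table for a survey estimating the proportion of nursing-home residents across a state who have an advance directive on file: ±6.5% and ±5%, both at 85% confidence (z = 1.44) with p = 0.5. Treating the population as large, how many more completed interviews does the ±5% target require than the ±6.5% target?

At ±6.5%: n = 1.44² × 0.2500 / 0.065² ≈ 122.70 → 123.
At ±5%: n = 1.44² × 0.2500 / 0.050² ≈ 207.36 → 208.
Additional respondents: 208 − 123 = 85.

85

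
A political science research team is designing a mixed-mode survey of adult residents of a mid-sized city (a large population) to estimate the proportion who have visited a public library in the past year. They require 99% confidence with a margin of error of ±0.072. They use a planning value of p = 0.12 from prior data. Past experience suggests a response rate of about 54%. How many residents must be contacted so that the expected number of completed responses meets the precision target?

For 99% confidence, z = 2.58.
Completed interviews needed: n₀ = 2.58² × 0.1056 / 0.072² ≈ 135.59 → 136.
At a 54% response rate, contacts needed = 136 / 0.54 ≈ 251.85 → 252.

252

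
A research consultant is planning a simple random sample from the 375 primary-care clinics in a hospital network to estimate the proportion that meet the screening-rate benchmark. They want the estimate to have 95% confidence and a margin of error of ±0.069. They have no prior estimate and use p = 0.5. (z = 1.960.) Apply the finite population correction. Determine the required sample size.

132

Unadjusted: n₀ = 1.960² × 0.50 × 0.50 / 0.069² ≈ 201.72, so n₀ = 202.
Finite population correction with N = 375: n = n₀ / (1 + (n₀−1)/N) = 202 / (1 + 201/375) = 202 / 1.5360 ≈ 131.51.
Rounding up, n = 132.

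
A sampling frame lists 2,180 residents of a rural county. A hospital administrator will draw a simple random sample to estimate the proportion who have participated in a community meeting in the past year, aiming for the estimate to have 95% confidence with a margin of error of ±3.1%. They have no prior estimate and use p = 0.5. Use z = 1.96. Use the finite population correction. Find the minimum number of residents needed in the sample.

686

Unadjusted: n₀ = 1.96² × 0.50 × 0.50 / 0.031² ≈ 999.38, so n₀ = 1000.
Finite population correction with N = 2,180: n = n₀ / (1 + (n₀−1)/N) = 1000 / (1 + 999/2180) = 1000 / 1.4583 ≈ 685.75.
Rounding up, n = 686.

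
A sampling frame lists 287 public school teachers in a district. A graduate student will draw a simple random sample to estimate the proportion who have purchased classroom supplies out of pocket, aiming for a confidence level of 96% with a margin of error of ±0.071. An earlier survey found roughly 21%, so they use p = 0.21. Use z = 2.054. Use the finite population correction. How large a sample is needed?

Unadjusted: n₀ = 2.054² × 0.21 × 0.79 / 0.071² ≈ 138.85, so n₀ = 139.
Finite population correction with N = 287: n = n₀ / (1 + (n₀−1)/N) = 139 / (1 + 138/287) = 139 / 1.4808 ≈ 93.87.
Rounding up, n = 94.

94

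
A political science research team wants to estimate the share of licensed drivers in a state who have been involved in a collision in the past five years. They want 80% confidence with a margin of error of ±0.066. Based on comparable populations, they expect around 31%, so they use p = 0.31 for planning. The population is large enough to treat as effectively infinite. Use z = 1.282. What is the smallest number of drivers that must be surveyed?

81

With p = 0.31, p(1−p) = 0.2139.
n = z²·p(1−p)/E² = 1.282² × 0.2139 / 0.066² = 1.6435 × 0.2139 / 0.004356 ≈ 80.70.
Rounding up gives n = 81.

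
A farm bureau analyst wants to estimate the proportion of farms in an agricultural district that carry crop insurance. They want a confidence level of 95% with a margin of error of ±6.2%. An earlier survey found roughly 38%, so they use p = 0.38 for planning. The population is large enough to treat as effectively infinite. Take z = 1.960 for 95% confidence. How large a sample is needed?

With p = 0.38, p(1−p) = 0.2356.
n = z²·p(1−p)/E² = 1.960² × 0.2356 / 0.062² = 3.8416 × 0.2356 / 0.003844 ≈ 235.45.
Rounding up gives n = 236.

236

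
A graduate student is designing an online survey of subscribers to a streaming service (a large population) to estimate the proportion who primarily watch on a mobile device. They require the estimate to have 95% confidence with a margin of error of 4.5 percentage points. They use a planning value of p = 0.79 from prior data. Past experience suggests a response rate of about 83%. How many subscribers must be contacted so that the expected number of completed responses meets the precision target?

For 95% confidence, z = 1.96.
Completed interviews needed: n₀ = 1.96² × 0.1659 / 0.045² ≈ 314.73 → 315.
At an 83% response rate, contacts needed = 315 / 0.83 ≈ 379.52 → 380.

380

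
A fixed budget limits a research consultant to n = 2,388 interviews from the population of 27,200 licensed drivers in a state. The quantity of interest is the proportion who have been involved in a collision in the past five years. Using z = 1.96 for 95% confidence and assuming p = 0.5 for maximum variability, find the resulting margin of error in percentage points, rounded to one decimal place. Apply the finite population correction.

1.9

Finite-population factor: (N−n)/(N−1) = (27200−2388)/(27200−1) = 0.9122.
SE(p̂) = √[p(1−p)/n · (N−n)/(N−1)] = √[0.2500/2388 × 0.9122] = 0.00977.
E = z × SE = 1.96 × 0.00977 = 0.01915 ≈ 1.9 percentage points.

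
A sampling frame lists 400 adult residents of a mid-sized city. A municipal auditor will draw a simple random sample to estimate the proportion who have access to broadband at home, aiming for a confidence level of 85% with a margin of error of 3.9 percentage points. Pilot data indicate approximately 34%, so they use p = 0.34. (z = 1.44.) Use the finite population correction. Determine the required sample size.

Unadjusted: n₀ = 1.44² × 0.34 × 0.66 / 0.039² ≈ 305.93, so n₀ = 306.
Finite population correction with N = 400: n = n₀ / (1 + (n₀−1)/N) = 306 / (1 + 305/400) = 306 / 1.7625 ≈ 173.62.
Rounding up, n = 174.

174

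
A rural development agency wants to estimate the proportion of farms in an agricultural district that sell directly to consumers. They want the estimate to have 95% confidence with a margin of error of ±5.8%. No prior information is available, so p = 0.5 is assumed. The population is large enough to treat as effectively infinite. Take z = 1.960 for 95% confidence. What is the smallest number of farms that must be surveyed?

286

With p = 0.5, p(1−p) = 0.25.
n = z²·p(1−p)/E² = 1.960² × 0.2500 / 0.058² = 3.8416 × 0.2500 / 0.003364 ≈ 285.49.
Rounding up gives n = 286.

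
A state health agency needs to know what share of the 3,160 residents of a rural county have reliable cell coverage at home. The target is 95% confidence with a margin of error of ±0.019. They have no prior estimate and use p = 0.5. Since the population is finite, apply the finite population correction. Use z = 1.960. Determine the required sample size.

Unadjusted: n₀ = 1.960² × 0.50 × 0.50 / 0.019² ≈ 2660.39, so n₀ = 2661.
Finite population correction with N = 3,160: n = n₀ / (1 + (n₀−1)/N) = 2661 / (1 + 2660/3160) = 2661 / 1.8418 ≈ 1444.80.
Rounding up, n = 1445.

1445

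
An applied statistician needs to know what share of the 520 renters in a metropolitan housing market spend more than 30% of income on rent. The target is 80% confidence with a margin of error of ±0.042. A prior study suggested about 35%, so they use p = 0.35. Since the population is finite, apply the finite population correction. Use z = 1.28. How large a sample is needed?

151

Unadjusted: n₀ = 1.28² × 0.35 × 0.65 / 0.042² ≈ 211.30, so n₀ = 212.
Finite population correction with N = 520: n = n₀ / (1 + (n₀−1)/N) = 212 / (1 + 211/520) = 212 / 1.4058 ≈ 150.81.
Rounding up, n = 151.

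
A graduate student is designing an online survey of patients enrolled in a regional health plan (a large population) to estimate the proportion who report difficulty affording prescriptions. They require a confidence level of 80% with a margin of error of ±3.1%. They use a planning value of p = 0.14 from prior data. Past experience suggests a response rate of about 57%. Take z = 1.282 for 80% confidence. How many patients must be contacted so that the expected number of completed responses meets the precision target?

362

Completed interviews needed: n₀ = 1.282² × 0.1204 / 0.031² ≈ 205.91 → 206.
At a 57% response rate, contacts needed = 206 / 0.57 ≈ 361.40 → 362.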